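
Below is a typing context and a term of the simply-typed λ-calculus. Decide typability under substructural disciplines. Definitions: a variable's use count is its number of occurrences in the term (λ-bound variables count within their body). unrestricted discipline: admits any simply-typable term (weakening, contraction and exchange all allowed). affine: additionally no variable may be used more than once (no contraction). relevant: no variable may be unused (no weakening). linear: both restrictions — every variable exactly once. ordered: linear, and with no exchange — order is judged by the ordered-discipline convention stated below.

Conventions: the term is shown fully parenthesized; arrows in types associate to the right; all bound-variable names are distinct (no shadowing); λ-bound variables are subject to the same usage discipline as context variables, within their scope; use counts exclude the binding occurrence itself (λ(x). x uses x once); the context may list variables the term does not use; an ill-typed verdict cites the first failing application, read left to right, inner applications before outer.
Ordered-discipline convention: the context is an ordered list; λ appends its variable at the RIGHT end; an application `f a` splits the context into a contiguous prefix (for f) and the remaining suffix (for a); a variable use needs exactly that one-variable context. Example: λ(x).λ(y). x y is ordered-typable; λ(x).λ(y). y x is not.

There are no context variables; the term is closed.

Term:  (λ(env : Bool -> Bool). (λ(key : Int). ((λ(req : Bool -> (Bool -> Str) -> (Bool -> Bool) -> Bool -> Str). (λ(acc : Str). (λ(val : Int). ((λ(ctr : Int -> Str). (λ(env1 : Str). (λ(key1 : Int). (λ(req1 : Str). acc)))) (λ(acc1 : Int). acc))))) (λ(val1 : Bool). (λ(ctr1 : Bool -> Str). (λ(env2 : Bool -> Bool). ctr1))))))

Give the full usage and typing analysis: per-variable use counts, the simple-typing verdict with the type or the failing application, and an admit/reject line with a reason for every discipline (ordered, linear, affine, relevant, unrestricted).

counts: env [bound]: 0×; key [bound]: 0×; req [bound]: 0×; acc [bound]: 2×; val [bound]: 0×; ctr [bound]: 0×; env1 [bound]: 0×; key1 [bound]: 0×; req1 [bound]: 0×; acc1 [bound]: 0×; val1 [bound]: 0×; ctr1 [bound]: 1×; env2 [bound]: 0×
order of uses: acc, acc, ctr1
typing: well-typed at (Bool -> Bool) -> Int -> Str -> Int -> Str -> Int -> Str -> Str
ordered: ✗ — uses contraction: acc ×2; env, key, req, val, ctr, env1, key1, req1, acc1, val1, env2 left unused
linear: ✗ — uses contraction: acc ×2; env, key, req, val, ctr, env1, key1, req1, acc1, val1, env2 left unused
affine: ✗ — uses contraction: acc ×2
relevant: ✗ — env, key, req, val, ctr, env1, key1, req1, acc1, val1, env2 left unused
unrestricted: ✓ — type-checks ((Bool -> Bool) -> Int -> Str -> Int -> Str -> Int -> Str -> Str) and nothing is barred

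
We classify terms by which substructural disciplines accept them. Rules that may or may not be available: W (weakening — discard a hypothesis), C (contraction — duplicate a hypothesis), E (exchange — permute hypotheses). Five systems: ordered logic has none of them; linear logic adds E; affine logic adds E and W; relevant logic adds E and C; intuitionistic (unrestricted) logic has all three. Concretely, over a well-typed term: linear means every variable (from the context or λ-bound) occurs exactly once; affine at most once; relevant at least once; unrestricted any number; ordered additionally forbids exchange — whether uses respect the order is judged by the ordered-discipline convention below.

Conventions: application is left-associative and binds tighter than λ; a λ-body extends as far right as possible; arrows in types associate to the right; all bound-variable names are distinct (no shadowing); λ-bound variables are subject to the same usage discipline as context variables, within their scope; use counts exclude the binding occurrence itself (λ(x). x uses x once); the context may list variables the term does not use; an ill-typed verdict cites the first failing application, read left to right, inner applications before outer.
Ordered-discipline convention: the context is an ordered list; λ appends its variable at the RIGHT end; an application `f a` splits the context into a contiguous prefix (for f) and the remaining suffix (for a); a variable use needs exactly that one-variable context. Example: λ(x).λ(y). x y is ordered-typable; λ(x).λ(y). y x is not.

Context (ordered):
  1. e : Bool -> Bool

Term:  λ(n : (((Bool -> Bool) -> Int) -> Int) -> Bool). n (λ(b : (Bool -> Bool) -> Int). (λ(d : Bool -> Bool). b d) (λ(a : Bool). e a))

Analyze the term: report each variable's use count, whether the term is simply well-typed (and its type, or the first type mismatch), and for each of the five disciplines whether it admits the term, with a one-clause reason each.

use counts: e=1; n [bound]=1; b [bound]=1; d [bound]=1; a [bound]=1
left-to-right use order: n, b, d, e, a
typing: the term checks, with type ((((Bool -> Bool) -> Int) -> Int) -> Bool) -> Bool
ordered: ✗, no ordered split (uses run n, b, d, e, a)
linear: ✓, each of e, n, b, d, a used exactly once
affine: ✓, no duplicate uses among e, n, b, d, a
relevant: ✓, at least one use each (e, n, b, d, a)
unrestricted: ✓, well-typed at ((((Bool -> Bool) -> Int) -> Int) -> Bool) -> Bool; no restrictions here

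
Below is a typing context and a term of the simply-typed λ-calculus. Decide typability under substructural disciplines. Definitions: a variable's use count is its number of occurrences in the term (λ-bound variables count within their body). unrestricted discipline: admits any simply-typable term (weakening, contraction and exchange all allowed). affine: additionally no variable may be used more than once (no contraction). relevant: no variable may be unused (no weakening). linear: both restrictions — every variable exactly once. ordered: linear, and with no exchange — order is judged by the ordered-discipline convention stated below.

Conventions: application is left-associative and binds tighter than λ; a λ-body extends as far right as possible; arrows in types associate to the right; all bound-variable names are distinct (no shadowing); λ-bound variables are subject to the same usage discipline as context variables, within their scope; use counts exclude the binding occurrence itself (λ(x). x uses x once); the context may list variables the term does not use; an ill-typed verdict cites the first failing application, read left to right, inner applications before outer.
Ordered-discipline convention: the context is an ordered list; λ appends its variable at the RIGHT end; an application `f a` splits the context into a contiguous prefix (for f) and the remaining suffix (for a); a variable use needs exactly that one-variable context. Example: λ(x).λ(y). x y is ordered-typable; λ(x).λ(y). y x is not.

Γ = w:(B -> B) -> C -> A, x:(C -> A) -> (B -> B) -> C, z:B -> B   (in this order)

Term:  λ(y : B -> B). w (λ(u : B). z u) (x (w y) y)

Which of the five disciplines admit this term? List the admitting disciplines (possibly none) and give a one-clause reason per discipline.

admitted by: relevant, unrestricted
use counts: w ×2; x ×1; z ×1; y [bound] ×2; u [bound] ×1
uses in reading order: w, z, u, x, w, y, y
typing: the term checks, with type (B -> B) -> A
ordered ✗ (w ×2, y ×2 used more than once (contraction))
linear ✗ (w ×2, y ×2 used more than once (contraction))
affine ✗ (w ×2, y ×2 used more than once (contraction))
relevant ✓ (at least one use each (w, x, z, y, u))
unrestricted ✓ (simply typable at (B -> B) -> A; W, C, E all held)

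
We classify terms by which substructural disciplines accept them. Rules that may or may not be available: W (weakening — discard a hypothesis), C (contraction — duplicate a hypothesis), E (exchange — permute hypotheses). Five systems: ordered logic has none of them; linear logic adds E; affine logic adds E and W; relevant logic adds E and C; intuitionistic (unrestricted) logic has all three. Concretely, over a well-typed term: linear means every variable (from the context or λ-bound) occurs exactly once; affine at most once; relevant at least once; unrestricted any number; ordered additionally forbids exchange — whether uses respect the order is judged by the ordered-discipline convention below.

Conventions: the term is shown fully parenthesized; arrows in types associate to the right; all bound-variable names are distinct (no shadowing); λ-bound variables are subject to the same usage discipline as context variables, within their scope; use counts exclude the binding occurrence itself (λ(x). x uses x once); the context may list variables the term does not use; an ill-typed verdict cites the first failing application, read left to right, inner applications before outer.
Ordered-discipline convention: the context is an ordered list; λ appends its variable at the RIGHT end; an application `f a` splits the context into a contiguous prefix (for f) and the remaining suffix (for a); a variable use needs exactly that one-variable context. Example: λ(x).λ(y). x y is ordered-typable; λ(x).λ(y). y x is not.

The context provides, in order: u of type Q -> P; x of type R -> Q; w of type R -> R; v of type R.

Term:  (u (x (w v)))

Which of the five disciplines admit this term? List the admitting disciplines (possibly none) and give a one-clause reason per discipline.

accepted by: ordered, linear, affine, relevant, unrestricted
usage: u=1; x=1; w=1; v=1
use order (left to right): u, x, w, v
typing: well-typed at P
ordered: ✓, one use each (u, x, w, v); ordered split holds
linear: ✓, each of u, x, w, v used exactly once
affine: ✓, none of u, x, w, v used more than once
relevant: ✓, none of u, x, w, v goes unused
unrestricted: ✓, typability at P is all that's needed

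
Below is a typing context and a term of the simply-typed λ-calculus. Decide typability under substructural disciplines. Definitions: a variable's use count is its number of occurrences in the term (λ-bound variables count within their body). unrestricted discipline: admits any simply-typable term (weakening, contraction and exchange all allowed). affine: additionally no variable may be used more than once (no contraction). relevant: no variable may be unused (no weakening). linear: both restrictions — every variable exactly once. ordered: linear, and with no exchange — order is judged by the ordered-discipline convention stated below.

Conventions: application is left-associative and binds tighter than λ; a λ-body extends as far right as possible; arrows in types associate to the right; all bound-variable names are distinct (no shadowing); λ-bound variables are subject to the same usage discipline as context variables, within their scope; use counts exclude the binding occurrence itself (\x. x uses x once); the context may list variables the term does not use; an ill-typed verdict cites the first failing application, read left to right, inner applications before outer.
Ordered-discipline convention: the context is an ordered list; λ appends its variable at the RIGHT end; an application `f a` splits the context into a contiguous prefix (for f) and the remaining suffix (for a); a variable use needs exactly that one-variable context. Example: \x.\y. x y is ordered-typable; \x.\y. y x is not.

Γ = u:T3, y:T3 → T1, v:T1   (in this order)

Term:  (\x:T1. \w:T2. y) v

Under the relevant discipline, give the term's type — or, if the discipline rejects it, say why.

not well-typed under relevant — unused: u, x, w — weakening required
counts: u ×0; y ×1; v ×1; x (λ-bound) ×0; w (λ-bound) ×0
uses in reading order: y, v
typing: well-typed — term : T2 → T3 → T1
per-discipline verdicts: ordered ✗, linear ✗, affine ✓, relevant ✗, unrestricted ✓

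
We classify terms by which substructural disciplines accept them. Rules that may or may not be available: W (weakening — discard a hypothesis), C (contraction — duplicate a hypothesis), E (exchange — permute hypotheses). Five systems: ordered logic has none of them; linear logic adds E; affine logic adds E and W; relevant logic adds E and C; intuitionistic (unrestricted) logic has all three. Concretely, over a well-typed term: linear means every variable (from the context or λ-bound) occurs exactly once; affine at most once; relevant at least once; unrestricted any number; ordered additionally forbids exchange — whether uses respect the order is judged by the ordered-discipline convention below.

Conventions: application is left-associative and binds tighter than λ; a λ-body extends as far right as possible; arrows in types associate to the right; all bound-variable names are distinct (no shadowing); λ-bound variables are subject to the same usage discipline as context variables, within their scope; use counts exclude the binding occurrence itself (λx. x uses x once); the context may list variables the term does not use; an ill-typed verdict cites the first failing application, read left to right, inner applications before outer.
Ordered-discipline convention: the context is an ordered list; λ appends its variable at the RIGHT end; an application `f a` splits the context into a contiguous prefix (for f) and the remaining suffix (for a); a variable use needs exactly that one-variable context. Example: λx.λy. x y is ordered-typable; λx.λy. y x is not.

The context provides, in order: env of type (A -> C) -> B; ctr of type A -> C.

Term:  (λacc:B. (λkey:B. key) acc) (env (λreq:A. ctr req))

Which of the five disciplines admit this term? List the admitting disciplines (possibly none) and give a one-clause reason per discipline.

admitted by: ordered, linear, affine, relevant, unrestricted
usage: env ×1; ctr ×1; acc (λ-bound) ×1; key (λ-bound) ×1; req (λ-bound) ×1
use order (left to right): key, acc, env, ctr, req
typing: well-typed — term : B
ordered ✓ (env, ctr, acc, key, req: once each, no exchange needed)
linear ✓ (single use per variable (env, ctr, acc, key, req))
affine ✓ (none of env, ctr, acc, key, req used more than once)
relevant ✓ (none of env, ctr, acc, key, req goes unused)
unrestricted ✓ (simply typable at B; W, C, E all held)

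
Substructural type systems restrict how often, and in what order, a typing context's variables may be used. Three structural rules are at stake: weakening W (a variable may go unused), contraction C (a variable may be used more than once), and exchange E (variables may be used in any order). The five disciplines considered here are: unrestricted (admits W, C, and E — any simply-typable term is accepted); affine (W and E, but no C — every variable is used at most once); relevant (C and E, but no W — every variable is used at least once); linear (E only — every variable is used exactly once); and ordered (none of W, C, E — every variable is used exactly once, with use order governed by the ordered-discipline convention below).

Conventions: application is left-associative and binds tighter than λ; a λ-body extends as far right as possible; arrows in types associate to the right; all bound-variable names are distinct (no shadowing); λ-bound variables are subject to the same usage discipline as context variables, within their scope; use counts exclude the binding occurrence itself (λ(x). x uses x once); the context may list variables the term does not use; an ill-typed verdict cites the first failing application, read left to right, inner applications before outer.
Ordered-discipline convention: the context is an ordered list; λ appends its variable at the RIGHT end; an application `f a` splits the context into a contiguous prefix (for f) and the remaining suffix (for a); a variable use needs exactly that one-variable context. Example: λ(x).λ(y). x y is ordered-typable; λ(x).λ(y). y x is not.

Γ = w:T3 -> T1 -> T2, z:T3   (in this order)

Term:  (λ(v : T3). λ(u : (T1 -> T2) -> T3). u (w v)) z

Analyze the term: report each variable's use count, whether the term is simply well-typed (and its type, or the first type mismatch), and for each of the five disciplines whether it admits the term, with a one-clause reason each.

counts: w=1; z=1; v (λ-bound)=1; u (λ-bound)=1
uses in reading order: u, w, v, z
typing: ✓ — ((T1 -> T2) -> T3) -> T3
ordered ✗ (no ordered split (uses run u, w, v, z))
linear ✓ (exactly-once usage across w, z, v, u)
affine ✓ (at most one use each (w, z, v, u))
relevant ✓ (at least one use each (w, z, v, u))
unrestricted ✓ (simply typable at ((T1 -> T2) -> T3) -> T3; W, C, E all held)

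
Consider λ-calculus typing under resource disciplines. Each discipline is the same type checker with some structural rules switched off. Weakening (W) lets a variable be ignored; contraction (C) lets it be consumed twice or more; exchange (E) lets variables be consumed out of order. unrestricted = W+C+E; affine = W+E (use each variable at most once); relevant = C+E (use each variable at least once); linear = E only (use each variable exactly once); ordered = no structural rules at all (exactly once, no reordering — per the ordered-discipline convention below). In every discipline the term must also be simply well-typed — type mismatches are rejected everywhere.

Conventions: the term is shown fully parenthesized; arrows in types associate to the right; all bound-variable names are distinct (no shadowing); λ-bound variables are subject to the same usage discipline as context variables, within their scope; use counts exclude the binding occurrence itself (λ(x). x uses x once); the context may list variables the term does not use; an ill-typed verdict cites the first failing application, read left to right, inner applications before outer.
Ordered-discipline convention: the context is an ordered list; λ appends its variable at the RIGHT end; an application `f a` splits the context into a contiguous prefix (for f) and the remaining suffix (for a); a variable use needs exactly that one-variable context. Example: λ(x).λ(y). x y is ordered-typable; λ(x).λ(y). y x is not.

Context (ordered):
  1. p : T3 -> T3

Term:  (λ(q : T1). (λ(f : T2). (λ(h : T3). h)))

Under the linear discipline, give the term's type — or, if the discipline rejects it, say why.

not well-typed under linear — p, q, f left unused
use counts: p: 0×, q (λ-bound): 0×, f (λ-bound): 0×, h (λ-bound): 1×
left-to-right use order: h
typing: well-typed — term : T1 -> T2 -> T3 -> T3
summary: ordered ✗ · linear ✗ · affine ✓ · relevant ✗ · unrestricted ✓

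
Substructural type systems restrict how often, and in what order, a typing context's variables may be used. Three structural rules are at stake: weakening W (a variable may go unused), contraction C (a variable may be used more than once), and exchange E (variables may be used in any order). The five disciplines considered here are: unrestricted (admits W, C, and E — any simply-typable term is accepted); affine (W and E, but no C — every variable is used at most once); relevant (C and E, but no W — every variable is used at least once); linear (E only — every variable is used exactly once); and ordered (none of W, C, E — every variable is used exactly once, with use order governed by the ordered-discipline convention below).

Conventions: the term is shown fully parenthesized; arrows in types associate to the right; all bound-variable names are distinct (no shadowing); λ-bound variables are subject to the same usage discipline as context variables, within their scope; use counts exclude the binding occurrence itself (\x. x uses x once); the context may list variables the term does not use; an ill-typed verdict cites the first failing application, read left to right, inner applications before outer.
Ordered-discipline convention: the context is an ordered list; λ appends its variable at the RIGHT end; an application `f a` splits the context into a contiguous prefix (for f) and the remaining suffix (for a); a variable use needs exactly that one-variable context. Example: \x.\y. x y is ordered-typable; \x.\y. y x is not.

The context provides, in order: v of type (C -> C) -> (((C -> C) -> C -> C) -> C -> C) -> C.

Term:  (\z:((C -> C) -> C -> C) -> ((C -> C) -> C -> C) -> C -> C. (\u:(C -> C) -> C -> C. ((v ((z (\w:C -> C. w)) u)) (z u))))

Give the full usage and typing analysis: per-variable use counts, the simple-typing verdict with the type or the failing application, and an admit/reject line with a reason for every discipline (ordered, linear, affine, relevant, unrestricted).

usage: v: 1, z (λ-bound): 2, u (λ-bound): 2, w (λ-bound): 1
use order (left to right): v, z, w, u, z, u
typing: ✓ — (((C -> C) -> C -> C) -> ((C -> C) -> C -> C) -> C -> C) -> ((C -> C) -> C -> C) -> C
ordered: ✗ — z ×2, u ×2 used more than once (contraction)
linear: ✗ — z ×2, u ×2 used more than once (contraction)
affine: ✗ — z ×2, u ×2 used more than once (contraction)
relevant: ✓ — every one of v, z, u, w appears
unrestricted: ✓ — well-typed at (((C -> C) -> C -> C) -> ((C -> C) -> C -> C) -> C -> C) -> ((C -> C) -> C -> C) -> C; no restrictions here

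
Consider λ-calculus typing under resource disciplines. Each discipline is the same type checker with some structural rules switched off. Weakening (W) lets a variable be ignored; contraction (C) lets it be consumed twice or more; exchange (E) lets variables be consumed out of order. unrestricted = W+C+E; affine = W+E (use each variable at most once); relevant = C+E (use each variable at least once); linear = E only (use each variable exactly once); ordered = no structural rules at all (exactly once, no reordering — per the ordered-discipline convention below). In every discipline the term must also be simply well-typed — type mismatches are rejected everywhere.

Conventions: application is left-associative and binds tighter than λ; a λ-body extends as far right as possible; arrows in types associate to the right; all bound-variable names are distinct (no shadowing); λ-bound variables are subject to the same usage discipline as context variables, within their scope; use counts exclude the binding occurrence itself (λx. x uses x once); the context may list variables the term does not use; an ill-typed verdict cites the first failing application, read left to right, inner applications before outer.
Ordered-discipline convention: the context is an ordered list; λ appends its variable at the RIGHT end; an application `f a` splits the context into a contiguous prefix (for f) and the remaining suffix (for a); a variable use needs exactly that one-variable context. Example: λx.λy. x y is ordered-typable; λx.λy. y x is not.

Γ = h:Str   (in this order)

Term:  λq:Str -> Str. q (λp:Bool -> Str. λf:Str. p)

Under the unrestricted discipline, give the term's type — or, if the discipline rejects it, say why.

not well-typed under unrestricted — a type mismatch blocks all five
usage: h: 0, q (λ-bound): 1, p (λ-bound): 1, f (λ-bound): 0
left-to-right use order: q, p
typing: ill-typed: an application expects Str but receives (Bool -> Str) -> Str -> Bool -> Str
all disciplines: ordered ✗; linear ✗; affine ✗; relevant ✗; unrestricted ✗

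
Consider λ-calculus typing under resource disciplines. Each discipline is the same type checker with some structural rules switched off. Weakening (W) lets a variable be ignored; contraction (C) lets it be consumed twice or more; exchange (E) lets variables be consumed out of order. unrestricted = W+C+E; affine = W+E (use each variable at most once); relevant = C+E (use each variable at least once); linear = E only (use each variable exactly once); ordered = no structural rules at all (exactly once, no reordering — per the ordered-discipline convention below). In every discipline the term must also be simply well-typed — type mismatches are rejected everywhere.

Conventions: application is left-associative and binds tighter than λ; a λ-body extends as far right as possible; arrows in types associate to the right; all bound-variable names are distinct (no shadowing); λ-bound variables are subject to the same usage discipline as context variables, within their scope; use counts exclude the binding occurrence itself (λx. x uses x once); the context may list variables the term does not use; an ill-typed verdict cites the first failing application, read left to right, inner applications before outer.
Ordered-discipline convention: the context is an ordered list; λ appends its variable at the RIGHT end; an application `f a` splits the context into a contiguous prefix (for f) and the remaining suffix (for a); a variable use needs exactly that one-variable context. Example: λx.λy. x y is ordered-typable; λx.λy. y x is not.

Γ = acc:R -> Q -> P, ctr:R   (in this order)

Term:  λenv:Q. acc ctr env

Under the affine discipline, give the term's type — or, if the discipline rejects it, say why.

term : Q -> P
variable uses: acc: 1, ctr: 1, env [bound]: 1
uses in reading order: acc, ctr, env
typing: ✓ — Q -> P
per-discipline verdicts: ordered ✓ | linear ✓ | affine ✓ | relevant ✓ | unrestricted ✓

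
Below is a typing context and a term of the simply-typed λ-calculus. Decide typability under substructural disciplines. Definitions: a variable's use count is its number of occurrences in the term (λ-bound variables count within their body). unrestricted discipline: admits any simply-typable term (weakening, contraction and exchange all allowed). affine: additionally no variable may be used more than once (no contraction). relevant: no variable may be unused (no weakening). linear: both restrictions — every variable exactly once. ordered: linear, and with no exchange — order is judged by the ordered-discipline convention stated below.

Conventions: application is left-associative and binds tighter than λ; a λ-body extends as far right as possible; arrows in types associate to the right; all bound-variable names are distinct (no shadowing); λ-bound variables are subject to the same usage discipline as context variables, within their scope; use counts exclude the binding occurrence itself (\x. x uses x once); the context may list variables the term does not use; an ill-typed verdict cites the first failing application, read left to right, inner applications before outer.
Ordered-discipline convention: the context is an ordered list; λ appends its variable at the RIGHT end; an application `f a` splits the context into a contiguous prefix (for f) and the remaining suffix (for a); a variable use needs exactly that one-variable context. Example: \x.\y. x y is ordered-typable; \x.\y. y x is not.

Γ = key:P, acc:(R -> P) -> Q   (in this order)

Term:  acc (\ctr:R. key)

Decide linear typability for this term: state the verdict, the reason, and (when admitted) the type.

no — ctr never used (weakening)
variable uses: key: 1×; acc: 1×; ctr (λ-bound): 0×
left-to-right use order: acc, key
typing: well-typed — term : Q
summary: ordered ✗; linear ✗; affine ✓; relevant ✗; unrestricted ✓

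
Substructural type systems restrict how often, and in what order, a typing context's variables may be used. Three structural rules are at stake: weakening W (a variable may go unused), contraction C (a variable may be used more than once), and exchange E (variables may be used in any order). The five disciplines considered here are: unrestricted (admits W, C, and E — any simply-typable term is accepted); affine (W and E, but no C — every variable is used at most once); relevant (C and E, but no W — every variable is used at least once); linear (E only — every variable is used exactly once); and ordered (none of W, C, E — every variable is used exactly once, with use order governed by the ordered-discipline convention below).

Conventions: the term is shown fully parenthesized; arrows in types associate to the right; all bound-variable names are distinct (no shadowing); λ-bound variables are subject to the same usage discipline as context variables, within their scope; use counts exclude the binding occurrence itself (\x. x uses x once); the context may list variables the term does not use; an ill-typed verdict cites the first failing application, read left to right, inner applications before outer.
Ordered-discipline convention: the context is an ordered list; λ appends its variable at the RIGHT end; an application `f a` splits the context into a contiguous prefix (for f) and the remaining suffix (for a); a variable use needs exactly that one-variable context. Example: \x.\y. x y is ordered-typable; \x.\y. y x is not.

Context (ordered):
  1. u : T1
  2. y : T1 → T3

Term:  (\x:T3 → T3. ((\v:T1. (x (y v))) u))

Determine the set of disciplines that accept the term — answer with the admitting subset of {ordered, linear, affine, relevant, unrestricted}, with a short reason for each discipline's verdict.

admitted in: linear, affine, relevant, unrestricted
counts: u: 1; y: 1; x (bound): 1; v (bound): 1
order of uses: x, y, v, u
typing: the term checks, with type (T3 → T3) → T3
ordered: ✗, use order x, y, v, u needs exchange
linear: ✓, u, y, x, v: one use apiece
affine: ✓, at most one use each (u, y, x, v)
relevant: ✓, at least one use each (u, y, x, v)
unrestricted: ✓, simply typable at (T3 → T3) → T3; W, C, E all held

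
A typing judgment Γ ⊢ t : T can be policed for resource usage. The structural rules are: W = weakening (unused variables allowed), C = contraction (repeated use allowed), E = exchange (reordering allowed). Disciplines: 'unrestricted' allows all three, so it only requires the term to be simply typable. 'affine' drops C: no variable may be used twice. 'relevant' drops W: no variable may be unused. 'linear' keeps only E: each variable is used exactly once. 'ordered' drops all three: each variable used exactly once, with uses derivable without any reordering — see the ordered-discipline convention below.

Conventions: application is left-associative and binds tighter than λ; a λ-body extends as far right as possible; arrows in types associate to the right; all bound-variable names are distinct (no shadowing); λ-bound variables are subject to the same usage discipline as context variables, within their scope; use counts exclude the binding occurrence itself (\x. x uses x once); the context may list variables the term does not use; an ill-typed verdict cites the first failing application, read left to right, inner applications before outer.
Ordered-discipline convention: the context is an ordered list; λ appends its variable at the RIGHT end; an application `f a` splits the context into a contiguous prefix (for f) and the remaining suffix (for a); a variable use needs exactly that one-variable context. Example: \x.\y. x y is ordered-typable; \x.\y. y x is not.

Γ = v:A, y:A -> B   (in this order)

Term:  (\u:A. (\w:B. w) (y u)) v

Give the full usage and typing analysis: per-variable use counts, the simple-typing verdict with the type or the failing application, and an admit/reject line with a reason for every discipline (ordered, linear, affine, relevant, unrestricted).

use counts: v: 1; y: 1; u (λ-bound): 1; w (λ-bound): 1
use order (left to right): w, y, u, v
typing: the term checks, with type B
ordered: ✗, needs exchange: uses follow w, y, u, v
linear: ✓, each of v, y, u, w used exactly once
affine: ✓, no duplicate uses among v, y, u, w
relevant: ✓, every one of v, y, u, w appears
unrestricted: ✓, typability at B is all that's needed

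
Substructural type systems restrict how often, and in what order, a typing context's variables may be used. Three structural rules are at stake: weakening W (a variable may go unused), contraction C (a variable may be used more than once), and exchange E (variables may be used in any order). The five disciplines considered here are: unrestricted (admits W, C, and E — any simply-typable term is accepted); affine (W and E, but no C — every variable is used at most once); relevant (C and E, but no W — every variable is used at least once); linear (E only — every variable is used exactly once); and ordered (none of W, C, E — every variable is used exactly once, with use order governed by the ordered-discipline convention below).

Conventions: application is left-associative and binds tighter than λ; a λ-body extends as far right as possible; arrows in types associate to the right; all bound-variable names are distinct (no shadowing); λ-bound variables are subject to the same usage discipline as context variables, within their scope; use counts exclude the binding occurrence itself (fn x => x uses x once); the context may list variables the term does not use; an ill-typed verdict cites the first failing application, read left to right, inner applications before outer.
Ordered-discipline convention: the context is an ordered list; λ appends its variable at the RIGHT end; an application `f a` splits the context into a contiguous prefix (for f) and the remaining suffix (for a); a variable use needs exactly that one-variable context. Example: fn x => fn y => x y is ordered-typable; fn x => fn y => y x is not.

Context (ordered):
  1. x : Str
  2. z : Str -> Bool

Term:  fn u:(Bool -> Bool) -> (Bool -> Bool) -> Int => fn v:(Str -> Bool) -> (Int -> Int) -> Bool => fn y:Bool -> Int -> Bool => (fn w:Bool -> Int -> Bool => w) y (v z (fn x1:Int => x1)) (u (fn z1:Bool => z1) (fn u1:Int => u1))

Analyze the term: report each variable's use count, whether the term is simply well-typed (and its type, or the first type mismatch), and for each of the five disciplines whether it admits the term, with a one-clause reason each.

counts: x ×0, z ×1, u (λ-bound) ×1, v (λ-bound) ×1, y (λ-bound) ×1, w (λ-bound) ×1, x1 (λ-bound) ×1, z1 (λ-bound) ×1, u1 (λ-bound) ×1
order of uses: w, y, v, z, x1, u, z1, u1
typing: ill-typed: an argument Int -> Int mismatches the expected Bool -> Bool
ordered: ✗ — the type mismatch rejects it
linear: ✗ — not simply typable
affine: ✗ — fails simple typing
relevant: ✗ — a type mismatch blocks all five
unrestricted: ✗ — the type mismatch rejects it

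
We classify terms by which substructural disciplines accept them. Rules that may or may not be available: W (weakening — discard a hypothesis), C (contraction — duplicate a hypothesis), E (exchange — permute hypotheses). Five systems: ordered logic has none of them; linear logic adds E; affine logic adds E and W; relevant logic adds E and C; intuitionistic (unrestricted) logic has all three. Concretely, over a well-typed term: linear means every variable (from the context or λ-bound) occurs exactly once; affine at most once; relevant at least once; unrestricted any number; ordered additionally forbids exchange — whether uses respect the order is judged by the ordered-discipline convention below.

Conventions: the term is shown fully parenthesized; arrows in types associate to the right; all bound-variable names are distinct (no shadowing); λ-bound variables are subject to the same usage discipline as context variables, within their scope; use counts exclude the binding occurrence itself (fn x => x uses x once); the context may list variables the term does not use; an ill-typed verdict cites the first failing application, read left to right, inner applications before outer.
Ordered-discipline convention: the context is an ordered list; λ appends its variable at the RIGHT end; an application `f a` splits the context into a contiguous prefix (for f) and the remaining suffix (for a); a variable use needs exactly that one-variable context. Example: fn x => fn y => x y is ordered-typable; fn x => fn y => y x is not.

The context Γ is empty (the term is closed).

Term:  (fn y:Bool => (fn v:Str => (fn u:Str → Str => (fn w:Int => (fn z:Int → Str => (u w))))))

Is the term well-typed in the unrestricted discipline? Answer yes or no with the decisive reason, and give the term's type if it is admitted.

no — fails simple typing
variable uses: y (λ-bound)=0, v (λ-bound)=0, u (λ-bound)=1, w (λ-bound)=1, z (λ-bound)=0
order of uses: u, w
typing: ill-typed: an application expects Str but receives Int
across the five disciplines: ordered ✗ | linear ✗ | affine ✗ | relevant ✗ | unrestricted ✗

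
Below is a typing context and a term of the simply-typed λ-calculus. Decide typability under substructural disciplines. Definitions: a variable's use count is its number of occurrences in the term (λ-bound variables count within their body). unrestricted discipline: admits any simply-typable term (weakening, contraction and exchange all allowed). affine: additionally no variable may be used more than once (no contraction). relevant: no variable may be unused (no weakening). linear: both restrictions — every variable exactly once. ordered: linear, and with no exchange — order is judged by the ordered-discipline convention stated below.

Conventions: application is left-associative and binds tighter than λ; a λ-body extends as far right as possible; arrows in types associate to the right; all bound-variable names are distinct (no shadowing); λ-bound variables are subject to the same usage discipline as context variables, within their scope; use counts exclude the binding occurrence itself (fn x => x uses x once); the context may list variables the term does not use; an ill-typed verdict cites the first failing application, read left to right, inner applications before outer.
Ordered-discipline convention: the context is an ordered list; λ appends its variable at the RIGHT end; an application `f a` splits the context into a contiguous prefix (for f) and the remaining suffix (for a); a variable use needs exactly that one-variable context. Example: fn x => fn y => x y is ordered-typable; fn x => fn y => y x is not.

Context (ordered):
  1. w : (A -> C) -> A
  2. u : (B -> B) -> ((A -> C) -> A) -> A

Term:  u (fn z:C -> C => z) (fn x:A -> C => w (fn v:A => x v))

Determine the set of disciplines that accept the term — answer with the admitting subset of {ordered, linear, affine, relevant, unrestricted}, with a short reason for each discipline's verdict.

admitted in: none
counts: w ×1, u ×1, z [bound] ×1, x [bound] ×1, v [bound] ×1
uses in reading order: u, z, w, x, v
typing: ill-typed: an application expects B -> B but receives (C -> C) -> C -> C
ordered: ✗, a type mismatch blocks all five
linear: ✗, the type mismatch rejects it
affine: ✗, not simply typable
relevant: ✗, fails simple typing
unrestricted: ✗, a type mismatch blocks all five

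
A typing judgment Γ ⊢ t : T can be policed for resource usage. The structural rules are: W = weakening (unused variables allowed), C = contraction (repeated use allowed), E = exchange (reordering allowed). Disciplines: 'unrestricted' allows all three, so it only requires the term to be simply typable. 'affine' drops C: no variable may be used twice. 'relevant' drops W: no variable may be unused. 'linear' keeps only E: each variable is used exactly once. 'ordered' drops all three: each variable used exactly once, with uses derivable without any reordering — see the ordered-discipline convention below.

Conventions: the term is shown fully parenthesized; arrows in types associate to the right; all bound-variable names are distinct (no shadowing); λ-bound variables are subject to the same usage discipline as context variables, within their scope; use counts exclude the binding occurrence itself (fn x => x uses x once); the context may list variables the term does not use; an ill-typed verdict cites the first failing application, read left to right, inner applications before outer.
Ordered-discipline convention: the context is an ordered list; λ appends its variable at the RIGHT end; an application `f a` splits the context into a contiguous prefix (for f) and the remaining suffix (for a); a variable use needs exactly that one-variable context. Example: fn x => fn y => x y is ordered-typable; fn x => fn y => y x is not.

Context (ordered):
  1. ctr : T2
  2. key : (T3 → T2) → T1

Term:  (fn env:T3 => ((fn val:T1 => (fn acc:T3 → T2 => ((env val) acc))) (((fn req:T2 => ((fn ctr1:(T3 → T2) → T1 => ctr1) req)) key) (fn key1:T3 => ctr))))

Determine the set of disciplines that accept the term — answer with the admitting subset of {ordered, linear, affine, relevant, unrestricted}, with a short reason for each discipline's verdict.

admitted in: none
variable uses: ctr=1, key=1, env [bound]=1, val [bound]=1, acc [bound]=1, req [bound]=1, ctr1 [bound]=1, key1 [bound]=0
left-to-right use order: env, val, acc, ctr1, req, key, ctr
typing: ill-typed: can't apply a value of type T3
ordered: ✗, not simply typable
linear: ✗, fails simple typing
affine: ✗, a type mismatch blocks all five
relevant: ✗, the type mismatch rejects it
unrestricted: ✗, not simply typable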